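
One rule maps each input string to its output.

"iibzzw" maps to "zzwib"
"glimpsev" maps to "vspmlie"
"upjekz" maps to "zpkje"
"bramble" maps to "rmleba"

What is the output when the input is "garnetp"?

Rule — delete the first character, then sort the characters into reverse alphabetical order.
For "garnetp" the result is "trpnea".

trpnea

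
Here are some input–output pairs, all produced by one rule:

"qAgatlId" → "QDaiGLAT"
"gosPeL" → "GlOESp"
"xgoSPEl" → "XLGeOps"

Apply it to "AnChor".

aRNOcH

Rule — flip the case of every letter, then take characters alternately from the front and the back (1st, last, 2nd, 2nd-last, ...).
Starting from "AnChor": after the first operation, "aNcHOR"; after the second, "aRNOcH".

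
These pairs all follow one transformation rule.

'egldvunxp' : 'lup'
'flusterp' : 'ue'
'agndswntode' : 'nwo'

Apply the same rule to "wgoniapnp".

oap

The pattern: keep one character in every 3, starting at position 3 (positions 3rd, 6th, 9th, ...).
On "wgoniapnp" that produces "oap".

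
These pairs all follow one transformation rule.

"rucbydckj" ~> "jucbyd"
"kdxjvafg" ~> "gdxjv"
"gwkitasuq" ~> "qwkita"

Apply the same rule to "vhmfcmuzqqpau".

In each case the input is transformed by: swap the first and last characters, then delete the last 3 characters.
For "vhmfcmuzqqpau", step one produces "uhmfcmuzqqpav"; step two turns that into "uhmfcmuzqq".

uhmfcmuzqq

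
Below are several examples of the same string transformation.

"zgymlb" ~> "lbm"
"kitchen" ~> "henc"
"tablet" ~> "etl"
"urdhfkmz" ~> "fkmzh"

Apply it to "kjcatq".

tqa

What's happening: delete the first 3 characters, then move the first character to the end.
Starting from "kjcatq": after the first operation, "atq"; after the second, "tqa".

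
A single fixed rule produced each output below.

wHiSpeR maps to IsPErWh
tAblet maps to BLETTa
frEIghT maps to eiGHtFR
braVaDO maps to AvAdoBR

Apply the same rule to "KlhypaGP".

HYPAgpkL

Rule — move the first 2 characters to the end (rotate left by 2), then flip the case of every letter.
For "KlhypaGP", step one produces "hypaGPKl"; step two turns that into "HYPAgpkL".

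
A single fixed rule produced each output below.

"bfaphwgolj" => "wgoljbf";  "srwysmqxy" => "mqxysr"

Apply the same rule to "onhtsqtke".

qtkeon

Looking at the pairs, the operation is to move the first 2 characters to the end (rotate left by 2), then delete the first 3 characters.
Starting from "onhtsqtke": after the first operation, "htsqtkeon"; after the second, "qtkeon".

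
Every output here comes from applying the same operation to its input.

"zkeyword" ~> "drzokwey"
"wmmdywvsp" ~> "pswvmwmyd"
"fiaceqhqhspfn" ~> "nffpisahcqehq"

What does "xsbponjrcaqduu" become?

uuxdsqbapcornj

Each output is the input with this applied: move the last character to the front, then take characters alternately from the front and the back (1st, last, 2nd, 2nd-last, ...).
Working it through for "xsbponjrcaqduu": intermediate "uxsbponjrcaqdu", final "uuxdsqbapcornj".
(Check on "wmmdywvsp": → "pwmmdywvs" → "pswvmwmyd" ✓)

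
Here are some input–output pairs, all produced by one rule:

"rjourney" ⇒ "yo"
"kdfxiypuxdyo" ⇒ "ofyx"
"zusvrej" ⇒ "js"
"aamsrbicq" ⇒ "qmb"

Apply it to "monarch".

Each output is the input with this applied: move the last 3 characters to the front (rotate right by 3), then keep one character in every 3, starting at position 3 (positions 3rd, 6th, 9th, ...).
For "monarch", step one produces "rchmona"; step two turns that into "hn".

hn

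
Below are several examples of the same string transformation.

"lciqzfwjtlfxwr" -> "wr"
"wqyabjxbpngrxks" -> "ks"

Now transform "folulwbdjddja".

ja

In each case the input is transformed by: keep only the last 2 characters.
Applying that to "folulwbdjddja" gives "ja".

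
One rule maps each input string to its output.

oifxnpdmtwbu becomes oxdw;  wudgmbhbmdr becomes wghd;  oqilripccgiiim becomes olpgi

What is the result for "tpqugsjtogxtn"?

Rule — keep one character in every 3, starting at position 1 (positions 1st, 4th, 7th, ...).
"tpqugsjtogxtn" → "tujgn".

tujgn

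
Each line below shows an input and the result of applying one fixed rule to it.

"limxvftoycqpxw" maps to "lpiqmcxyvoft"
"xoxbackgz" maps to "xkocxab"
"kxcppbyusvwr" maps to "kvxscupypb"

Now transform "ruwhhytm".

ryuhwh

Looking at the pairs, the operation is to delete the last 2 characters, then take characters alternately from the front and the back (1st, last, 2nd, 2nd-last, ...).
On "ruwhhytm" that produces "ryuhwh".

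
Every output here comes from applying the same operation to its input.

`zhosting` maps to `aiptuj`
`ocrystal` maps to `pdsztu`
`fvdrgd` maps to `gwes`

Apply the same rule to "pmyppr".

qnzq

The rule is to delete the last 2 characters, then shift every letter 1 place forward in the alphabet (wrapping around).
Working it through for "pmyppr": intermediate "pmyp", final "qnzq".
(Check on "ocrystal": → "ocryst" → "pdsztu" ✓)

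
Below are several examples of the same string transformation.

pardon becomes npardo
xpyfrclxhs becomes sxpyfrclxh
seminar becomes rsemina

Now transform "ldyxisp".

Each output is the input with this applied: move the last character to the front.
"ldyxisp" → "pldyxis".

pldyxis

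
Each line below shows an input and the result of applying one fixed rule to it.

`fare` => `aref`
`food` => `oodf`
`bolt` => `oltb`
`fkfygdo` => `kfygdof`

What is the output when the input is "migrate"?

igratem

What's happening: move the first character to the end.
"migrate" → "igratem".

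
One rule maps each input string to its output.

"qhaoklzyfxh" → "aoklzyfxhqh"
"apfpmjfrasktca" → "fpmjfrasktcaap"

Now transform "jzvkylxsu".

vkylxsujz

The transformation: move the first 2 characters to the end (rotate left by 2).
"jzvkylxsu" → "vkylxsujz".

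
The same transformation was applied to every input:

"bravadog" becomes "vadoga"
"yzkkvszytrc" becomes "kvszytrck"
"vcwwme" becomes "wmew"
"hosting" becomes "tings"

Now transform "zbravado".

The rule is to delete the first 2 characters, then move the first character to the end.
Starting from "zbravado": after the first operation, "ravado"; after the second, "avador".

avador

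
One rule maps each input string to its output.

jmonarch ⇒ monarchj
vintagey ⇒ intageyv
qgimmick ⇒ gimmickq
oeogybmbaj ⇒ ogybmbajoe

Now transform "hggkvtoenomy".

What's happening: swap the front and back halves of the string, then move the last 3 characters to the front (rotate right by 3).
For "hggkvtoenomy", step one produces "oenomyhggkvt"; step two turns that into "kvtoenomyhgg".

kvtoenomyhgg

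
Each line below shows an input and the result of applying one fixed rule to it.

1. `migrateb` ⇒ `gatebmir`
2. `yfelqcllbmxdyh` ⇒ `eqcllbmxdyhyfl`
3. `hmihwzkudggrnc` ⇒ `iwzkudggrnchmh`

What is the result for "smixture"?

What's happening: move the first 3 characters to the end (rotate left by 3), then swap the first and last characters.
Doing the same to "smixture": "ituresmx".

ituresmx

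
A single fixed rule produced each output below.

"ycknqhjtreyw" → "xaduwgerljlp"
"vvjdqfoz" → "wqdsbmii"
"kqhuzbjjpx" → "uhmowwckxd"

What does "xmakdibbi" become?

nxqvoovkz

The transformation: shift every letter 13 places forward in the alphabet (wrapping around) — i.e. ROT13, then move the first 2 characters to the end (rotate left by 2).
Working it through for "xmakdibbi": intermediate "kznxqvoov", final "nxqvoovkz".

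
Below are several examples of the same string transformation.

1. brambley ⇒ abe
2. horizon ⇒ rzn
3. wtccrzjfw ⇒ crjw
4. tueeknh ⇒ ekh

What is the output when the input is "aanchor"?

Rule — keep every other character starting from the first (positions 1st, 3rd, 5th, ...), then delete the first character.
"aanchor" → "anhr" → "nhr".

nhr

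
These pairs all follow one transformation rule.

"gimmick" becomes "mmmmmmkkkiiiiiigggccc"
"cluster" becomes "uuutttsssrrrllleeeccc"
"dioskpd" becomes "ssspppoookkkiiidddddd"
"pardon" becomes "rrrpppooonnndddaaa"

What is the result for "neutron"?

uuutttrrrooonnnnnneee

What's happening: repeat every character 3 times, then sort the characters into reverse alphabetical order.
Working it through for "neutron": intermediate "nnneeeuuutttrrrooonnn", final "uuutttrrrooonnnnnneee".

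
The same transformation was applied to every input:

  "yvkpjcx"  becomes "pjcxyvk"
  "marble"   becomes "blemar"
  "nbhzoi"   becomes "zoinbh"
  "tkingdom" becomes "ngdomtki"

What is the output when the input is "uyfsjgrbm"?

The pattern: move the first 3 characters to the end (rotate left by 3).
So "uyfsjgrbm" becomes "sjgrbmuyf".

sjgrbmuyf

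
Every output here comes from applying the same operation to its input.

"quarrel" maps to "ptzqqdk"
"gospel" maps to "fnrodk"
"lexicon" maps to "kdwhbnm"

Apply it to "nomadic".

mnlzchb

Rule — shift every letter 1 place backward in the alphabet (wrapping around).
So "nomadic" becomes "mnlzchb".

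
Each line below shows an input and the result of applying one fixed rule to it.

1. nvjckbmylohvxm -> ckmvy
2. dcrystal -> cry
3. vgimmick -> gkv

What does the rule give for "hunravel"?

env

Rule — sort the characters into alphabetical order, then keep one character in every 3, starting at position 2 (positions 2nd, 5th, 8th, ...).
Working it through for "hunravel": intermediate "aehlnruv", final "env".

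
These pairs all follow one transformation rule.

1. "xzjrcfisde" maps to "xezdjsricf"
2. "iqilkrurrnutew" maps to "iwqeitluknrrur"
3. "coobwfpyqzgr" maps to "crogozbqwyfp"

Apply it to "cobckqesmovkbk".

Rule — take characters alternately from the front and the back (1st, last, 2nd, 2nd-last, ...).
So "cobckqesmovkbk" becomes "ckobbkcvkoqmes".

ckobbkcvkoqmes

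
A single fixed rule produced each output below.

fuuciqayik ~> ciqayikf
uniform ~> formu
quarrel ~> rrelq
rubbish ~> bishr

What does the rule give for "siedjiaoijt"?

The pattern: move the first character to the end, then delete the first 2 characters.
"siedjiaoijt" → "iedjiaoijts" → "djiaoijts".

djiaoijts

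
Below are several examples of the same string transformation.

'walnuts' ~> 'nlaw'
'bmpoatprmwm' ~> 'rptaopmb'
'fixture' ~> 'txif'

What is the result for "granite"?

What's happening: reverse the string, then delete the first 3 characters.
Applying both steps to "granite": "etinarg", then "narg".

narg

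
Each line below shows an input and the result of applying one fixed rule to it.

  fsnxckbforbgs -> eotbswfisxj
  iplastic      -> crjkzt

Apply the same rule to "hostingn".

jkzexe

The rule is to delete the first 2 characters, then shift every letter 9 places backward in the alphabet (wrapping around).
For "hostingn", step one produces "stingn"; step two turns that into "jkzexe".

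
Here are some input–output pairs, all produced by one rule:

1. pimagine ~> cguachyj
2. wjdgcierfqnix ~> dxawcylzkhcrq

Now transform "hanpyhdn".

uhjsbxhb

The rule is to move the first character to the end, then shift every letter 6 places backward in the alphabet (wrapping around).
For "hanpyhdn" the result is "uhjsbxhb".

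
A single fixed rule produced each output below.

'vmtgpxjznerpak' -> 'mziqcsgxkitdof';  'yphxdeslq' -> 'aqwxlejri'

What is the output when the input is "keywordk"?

rphkwddx

Each output is the input with this applied: move the first 2 characters to the end (rotate left by 2), then shift every letter 7 places backward in the alphabet (wrapping around).
For "keywordk", step one produces "ywordkke"; step two turns that into "rphkwddx".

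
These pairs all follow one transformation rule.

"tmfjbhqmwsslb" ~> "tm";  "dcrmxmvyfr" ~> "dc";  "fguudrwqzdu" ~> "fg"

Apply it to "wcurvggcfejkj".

wc

Looking at the pairs, the operation is to keep only the first 2 characters.
Applying that to "wcurvggcfejkj" gives "wc".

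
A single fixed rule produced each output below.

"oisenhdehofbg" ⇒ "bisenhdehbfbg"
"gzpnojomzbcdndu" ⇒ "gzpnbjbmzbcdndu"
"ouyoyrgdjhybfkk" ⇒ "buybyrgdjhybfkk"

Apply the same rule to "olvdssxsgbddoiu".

blvdssxsgbddbiu

What's happening: replace every "o" with "b".
For "olvdssxsgbddoiu" the result is "blvdssxsgbddbiu".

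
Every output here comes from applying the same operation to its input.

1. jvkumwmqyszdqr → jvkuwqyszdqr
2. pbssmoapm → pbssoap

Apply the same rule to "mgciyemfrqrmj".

gciyefrqrj

Each output is the input with this applied: remove every "m".
Doing the same to "mgciyemfrqrmj": "gciyefrqrj".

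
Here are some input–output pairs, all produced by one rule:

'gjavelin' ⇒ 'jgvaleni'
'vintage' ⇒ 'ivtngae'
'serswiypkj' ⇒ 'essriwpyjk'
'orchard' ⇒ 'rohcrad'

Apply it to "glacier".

lgcaeir

In each case the input is transformed by: swap each adjacent pair of characters (1↔2, 3↔4, ...).
"glacier" → "lgcaeir".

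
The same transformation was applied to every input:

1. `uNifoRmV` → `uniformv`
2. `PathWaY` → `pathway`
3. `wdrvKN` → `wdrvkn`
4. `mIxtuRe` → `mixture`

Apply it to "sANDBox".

sandbox

What's happening: convert every letter to lowercase.
So "sANDBox" becomes "sandbox".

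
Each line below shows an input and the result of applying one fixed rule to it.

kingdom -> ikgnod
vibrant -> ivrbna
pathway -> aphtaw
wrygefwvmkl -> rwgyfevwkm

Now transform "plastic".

The pattern: swap each adjacent pair of characters (1↔2, 3↔4, ...), then delete the last character.
For "plastic", step one produces "lpsaitc"; step two turns that into "lpsait".

lpsait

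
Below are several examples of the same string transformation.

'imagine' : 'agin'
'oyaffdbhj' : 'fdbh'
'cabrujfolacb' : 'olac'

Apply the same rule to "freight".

eigh

Each output is the input with this applied: move the last character to the front, then keep only the last 4 characters.
On "freight" that produces "eigh".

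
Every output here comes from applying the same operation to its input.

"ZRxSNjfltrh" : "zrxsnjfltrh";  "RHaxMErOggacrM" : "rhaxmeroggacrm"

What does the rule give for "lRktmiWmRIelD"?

Each output is the input with this applied: convert every letter to lowercase.
For "lRktmiWmRIelD" the result is "lrktmiwmrield".

lrktmiwmrield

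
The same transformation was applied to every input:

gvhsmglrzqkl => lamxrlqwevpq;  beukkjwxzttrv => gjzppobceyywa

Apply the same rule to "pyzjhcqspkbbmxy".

The transformation: shift every letter 5 places forward in the alphabet (wrapping around).
On "pyzjhcqspkbbmxy" that produces "udeomhvxupggrcd".

udeomhvxupggrcd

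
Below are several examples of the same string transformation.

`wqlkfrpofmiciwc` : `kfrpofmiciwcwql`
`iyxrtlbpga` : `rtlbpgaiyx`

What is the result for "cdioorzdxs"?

oorzdxscdi

The pattern: move the first 3 characters to the end (rotate left by 3).
On "cdioorzdxs" that produces "oorzdxscdi".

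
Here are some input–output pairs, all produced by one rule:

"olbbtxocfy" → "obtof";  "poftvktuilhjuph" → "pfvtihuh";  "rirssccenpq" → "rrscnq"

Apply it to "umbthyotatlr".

ubhoal

What's happening: keep every other character starting from the first (positions 1st, 3rd, 5th, ...).
So "umbthyotatlr" becomes "ubhoal".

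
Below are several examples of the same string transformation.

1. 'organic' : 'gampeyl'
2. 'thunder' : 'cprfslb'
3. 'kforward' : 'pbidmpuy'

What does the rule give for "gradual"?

yjepybs

The rule is to shift every letter 2 places backward in the alphabet (wrapping around), then move the last 2 characters to the front (rotate right by 2).
For "gradual" the result is "yjepybs".
(Check on "organic": → "mpeylga" → "gampeyl" ✓)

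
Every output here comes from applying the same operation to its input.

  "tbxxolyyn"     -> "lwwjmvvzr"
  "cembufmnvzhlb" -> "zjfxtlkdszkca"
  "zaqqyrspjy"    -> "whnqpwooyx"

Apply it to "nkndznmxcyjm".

The rule is to reverse the string, then shift every letter 2 places backward in the alphabet (wrapping around).
Applying both steps to "nkndznmxcyjm": "mjycxmnzdnkn", then "khwavklxblil".

khwavklxblil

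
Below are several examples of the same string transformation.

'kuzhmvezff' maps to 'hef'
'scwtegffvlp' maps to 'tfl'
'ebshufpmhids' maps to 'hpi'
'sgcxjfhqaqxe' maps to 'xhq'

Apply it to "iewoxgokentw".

oon

In each case the input is transformed by: delete the first 3 characters, then keep one character in every 3, starting at position 1 (positions 1st, 4th, 7th, ...).
For "iewoxgokentw" the result is "oon".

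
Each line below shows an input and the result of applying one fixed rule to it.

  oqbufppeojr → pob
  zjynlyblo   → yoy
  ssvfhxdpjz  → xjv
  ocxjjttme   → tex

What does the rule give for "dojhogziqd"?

Looking at the pairs, the operation is to keep one character in every 3, starting at position 3 (positions 3rd, 6th, 9th, ...), then move the first character to the end.
On "dojhogziqd" that produces "gqj".

gqj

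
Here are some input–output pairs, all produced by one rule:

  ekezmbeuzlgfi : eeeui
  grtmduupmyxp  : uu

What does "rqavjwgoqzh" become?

ao

The transformation: keep only the vowels.
So "rqavjwgoqzh" becomes "ao".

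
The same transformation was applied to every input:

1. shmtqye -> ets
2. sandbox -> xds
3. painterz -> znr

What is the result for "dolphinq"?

qpn

Each output is the input with this applied: swap the first and last characters, then keep one character in every 3, starting at position 1 (positions 1st, 4th, 7th, ...).
For "dolphinq", step one produces "qolphind"; step two turns that into "qpn".
(Check on "sandbox": → "xandbos" → "xds" ✓)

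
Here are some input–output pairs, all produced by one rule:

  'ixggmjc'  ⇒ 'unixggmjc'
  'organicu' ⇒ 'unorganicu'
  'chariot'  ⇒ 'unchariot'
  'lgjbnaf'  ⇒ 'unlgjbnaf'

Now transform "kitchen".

unkitchen

What's happening: prepend "un".
For "kitchen" the result is "unkitchen".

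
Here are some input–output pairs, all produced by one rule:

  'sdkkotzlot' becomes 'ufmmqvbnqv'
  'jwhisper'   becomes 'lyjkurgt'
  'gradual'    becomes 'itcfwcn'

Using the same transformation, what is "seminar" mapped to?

ugokpct

The pattern: shift every letter 2 places forward in the alphabet (wrapping around).
Doing the same to "seminar": "ugokpct".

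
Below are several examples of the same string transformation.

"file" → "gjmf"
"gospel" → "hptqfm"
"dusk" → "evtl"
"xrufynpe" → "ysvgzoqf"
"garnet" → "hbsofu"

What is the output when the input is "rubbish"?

svccjti

Each output is the input with this applied: shift every letter 1 place forward in the alphabet (wrapping around).
Applying that to "rubbish" gives "svccjti".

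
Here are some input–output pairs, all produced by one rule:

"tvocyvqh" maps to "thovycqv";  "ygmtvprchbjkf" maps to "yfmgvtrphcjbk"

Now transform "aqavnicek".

The transformation: move the last character to the front, then swap each adjacent pair of characters (1↔2, 3↔4, ...).
On "aqavnicek": the first step gives "kaqavnice", and the second then gives "akaqnvcie".

akaqnvcie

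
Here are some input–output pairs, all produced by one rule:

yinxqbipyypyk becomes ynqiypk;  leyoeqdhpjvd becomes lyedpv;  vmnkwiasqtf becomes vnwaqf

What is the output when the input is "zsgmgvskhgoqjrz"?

zggshojz

What's happening: keep every other character starting from the first (positions 1st, 3rd, 5th, ...).
So "zsgmgvskhgoqjrz" becomes "zggshojz".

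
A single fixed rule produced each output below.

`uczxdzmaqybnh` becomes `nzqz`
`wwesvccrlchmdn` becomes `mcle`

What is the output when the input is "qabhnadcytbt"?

tayb

What's happening: keep one character in every 3, starting at position 3 (positions 3rd, 6th, 9th, ...), then swap the first and last characters.
Working it through for "qabhnadcytbt": intermediate "bayt", final "tayb".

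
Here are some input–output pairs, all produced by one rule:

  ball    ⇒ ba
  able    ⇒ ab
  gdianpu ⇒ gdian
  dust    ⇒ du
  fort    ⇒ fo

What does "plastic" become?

Looking at the pairs, the operation is to delete the last 2 characters.
For "plastic" the result is "plast".

plast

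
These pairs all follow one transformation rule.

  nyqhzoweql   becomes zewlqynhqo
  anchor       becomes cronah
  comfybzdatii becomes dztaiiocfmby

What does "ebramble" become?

The pattern: swap each adjacent pair of characters (1↔2, 3↔4, ...), then swap the front and back halves of the string.
"ebramble" → "bearbmel" → "bmelbear".

bmelbear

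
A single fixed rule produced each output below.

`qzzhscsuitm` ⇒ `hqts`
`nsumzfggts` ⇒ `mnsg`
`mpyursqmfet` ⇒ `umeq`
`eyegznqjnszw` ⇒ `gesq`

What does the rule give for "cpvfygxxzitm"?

fcix

The pattern: keep one character in every 3, starting at position 1 (positions 1st, 4th, 7th, ...), then swap each adjacent pair of characters (1↔2, 3↔4, ...).
Starting from "cpvfygxxzitm": after the first operation, "cfxi"; after the second, "fcix".
(Check on "qzzhscsuitm": → "qhst" → "hqts" ✓)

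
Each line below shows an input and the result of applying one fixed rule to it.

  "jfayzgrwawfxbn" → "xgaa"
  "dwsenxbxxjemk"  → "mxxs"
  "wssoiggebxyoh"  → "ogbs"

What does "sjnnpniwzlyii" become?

In each case the input is transformed by: keep one character in every 3, starting at position 3 (positions 3rd, 6th, 9th, ...), then swap the first and last characters.
For "sjnnpniwzlyii", step one produces "nnzi"; step two turns that into "inzn".
(Check on "wssoiggebxyoh": → "sgbo" → "ogbs" ✓)

inzn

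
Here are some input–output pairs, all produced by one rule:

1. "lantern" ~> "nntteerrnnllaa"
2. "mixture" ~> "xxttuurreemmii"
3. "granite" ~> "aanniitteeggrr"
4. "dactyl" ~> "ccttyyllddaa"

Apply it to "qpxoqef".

Rule — move the first 2 characters to the end (rotate left by 2), then double every character.
"qpxoqef" → "xoqefqp" → "xxooqqeeffqqpp".

xxooqqeeffqqpp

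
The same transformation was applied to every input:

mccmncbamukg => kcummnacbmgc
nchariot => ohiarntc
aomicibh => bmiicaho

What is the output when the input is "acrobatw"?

Rule — take characters alternately from the front and the back (1st, last, 2nd, 2nd-last, ...), then move the first 3 characters to the end (rotate left by 3).
On "acrobatw" that produces "traobawc".

traobawc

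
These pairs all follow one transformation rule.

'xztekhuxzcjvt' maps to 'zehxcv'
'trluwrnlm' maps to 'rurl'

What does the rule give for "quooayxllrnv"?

uoylrv

The transformation: keep every other character starting from the second (positions 2nd, 4th, 6th, ...).
On "quooayxllrnv" that produces "uoylrv".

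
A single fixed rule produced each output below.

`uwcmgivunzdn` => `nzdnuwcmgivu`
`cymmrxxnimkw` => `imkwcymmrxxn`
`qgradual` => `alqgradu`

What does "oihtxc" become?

coihtx

Each output is the input with this applied: swap the front and back halves of the string, then move the first 2 characters to the end (rotate left by 2).
Applying both steps to "oihtxc": "txcoih", then "coihtx".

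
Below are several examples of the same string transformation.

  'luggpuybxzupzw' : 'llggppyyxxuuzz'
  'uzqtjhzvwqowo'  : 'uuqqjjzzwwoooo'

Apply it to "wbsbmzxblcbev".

Rule — keep every other character starting from the first (positions 1st, 3rd, 5th, ...), then double every character.
Working it through for "wbsbmzxblcbev": intermediate "wsmxlbv", final "wwssmmxxllbbvv".
(Check on "luggpuybxzupzw": → "lgpyxuz" → "llggppyyxxuuzz" ✓)

wwssmmxxllbbvv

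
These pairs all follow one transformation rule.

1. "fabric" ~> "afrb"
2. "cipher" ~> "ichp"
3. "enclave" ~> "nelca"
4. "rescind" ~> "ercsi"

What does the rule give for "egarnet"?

geran

Rule — delete the last 2 characters, then swap each adjacent pair of characters (1↔2, 3↔4, ...).
On "egarnet" that produces "geran".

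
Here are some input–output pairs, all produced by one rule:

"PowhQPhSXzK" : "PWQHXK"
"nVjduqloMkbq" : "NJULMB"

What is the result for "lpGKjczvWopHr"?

LGJZWPR

The transformation: keep every other character starting from the first (positions 1st, 3rd, 5th, ...), then convert every letter to uppercase.
On "lpGKjczvWopHr": the first step gives "lGjzWpr", and the second then gives "LGJZWPR".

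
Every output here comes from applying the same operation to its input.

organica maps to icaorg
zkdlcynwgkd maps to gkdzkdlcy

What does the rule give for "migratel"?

The transformation: move the last 3 characters to the front (rotate right by 3), then delete the last 2 characters.
"migratel" → "telmigra" → "telmig".

telmig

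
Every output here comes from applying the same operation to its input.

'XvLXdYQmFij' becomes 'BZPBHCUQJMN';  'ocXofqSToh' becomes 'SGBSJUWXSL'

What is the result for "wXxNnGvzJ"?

The rule is to shift every letter 4 places forward in the alphabet (wrapping around), then convert every letter to uppercase.
For "wXxNnGvzJ" the result is "ABBRRKZDN".

ABBRRKZDN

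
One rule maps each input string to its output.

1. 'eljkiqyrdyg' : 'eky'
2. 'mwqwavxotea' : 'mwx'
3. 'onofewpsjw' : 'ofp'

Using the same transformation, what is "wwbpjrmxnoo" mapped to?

wpm

Each output is the input with this applied: delete the last 3 characters, then keep one character in every 3, starting at position 1 (positions 1st, 4th, 7th, ...).
"wwbpjrmxnoo" → "wpm".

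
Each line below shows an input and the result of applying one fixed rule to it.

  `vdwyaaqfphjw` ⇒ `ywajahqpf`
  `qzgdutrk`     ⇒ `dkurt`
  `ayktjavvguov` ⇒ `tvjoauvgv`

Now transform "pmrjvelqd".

jdvqel

Looking at the pairs, the operation is to delete the first 3 characters, then take characters alternately from the front and the back (1st, last, 2nd, 2nd-last, ...).
Starting from "pmrjvelqd": after the first operation, "jvelqd"; after the second, "jdvqel".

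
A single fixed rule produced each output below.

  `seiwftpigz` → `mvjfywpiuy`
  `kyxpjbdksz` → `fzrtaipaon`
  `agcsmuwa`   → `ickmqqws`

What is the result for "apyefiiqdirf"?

In each case the input is transformed by: shift every letter 10 places backward in the alphabet (wrapping around), then move the first 3 characters to the end (rotate left by 3).
Applying both steps to "apyefiiqdirf": "qfouvyygtyhv", then "uvyygtyhvqfo".

uvyygtyhvqfo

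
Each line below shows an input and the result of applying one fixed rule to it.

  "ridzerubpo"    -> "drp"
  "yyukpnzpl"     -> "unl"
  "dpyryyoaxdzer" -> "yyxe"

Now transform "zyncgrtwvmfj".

nrvj

What's happening: keep one character in every 3, starting at position 3 (positions 3rd, 6th, 9th, ...).
On "zyncgrtwvmfj" that produces "nrvj".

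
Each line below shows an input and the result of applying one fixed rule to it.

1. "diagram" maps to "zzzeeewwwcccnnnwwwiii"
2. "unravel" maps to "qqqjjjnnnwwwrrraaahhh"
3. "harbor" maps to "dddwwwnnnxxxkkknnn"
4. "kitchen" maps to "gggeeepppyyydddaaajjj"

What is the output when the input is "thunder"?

pppdddqqqjjjzzzaaannn

Each output is the input with this applied: shift every letter 4 places backward in the alphabet (wrapping around), then repeat every character 3 times.
Working it through for "thunder": intermediate "pdqjzan", final "pppdddqqqjjjzzzaaannn".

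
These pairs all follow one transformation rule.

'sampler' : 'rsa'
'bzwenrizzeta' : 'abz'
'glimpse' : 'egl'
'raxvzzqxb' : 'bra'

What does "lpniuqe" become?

elp

Each output is the input with this applied: move the last character to the front, then keep only the first 3 characters.
On "lpniuqe": the first step gives "elpniuq", and the second then gives "elp".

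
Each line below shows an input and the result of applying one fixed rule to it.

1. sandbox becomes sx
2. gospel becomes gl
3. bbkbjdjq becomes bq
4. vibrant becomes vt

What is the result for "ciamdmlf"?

cf

The pattern: take characters alternately from the front and the back (1st, last, 2nd, 2nd-last, ...), then keep only the first 2 characters.
So "ciamdmlf" becomes "cf".
(Check on "sandbox": → "sxaonbd" → "sx" ✓)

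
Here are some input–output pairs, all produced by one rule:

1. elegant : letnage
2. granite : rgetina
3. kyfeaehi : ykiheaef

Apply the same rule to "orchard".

rodrahc

Each output is the input with this applied: move the first 2 characters to the end (rotate left by 2), then reverse the string.
On "orchard": the first step gives "chardor", and the second then gives "rodrahc".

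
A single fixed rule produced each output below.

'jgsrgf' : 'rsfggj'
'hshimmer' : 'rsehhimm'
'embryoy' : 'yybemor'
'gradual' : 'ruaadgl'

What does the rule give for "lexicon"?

The transformation: sort the characters into alphabetical order, then move the last 2 characters to the front (rotate right by 2).
For "lexicon", step one produces "ceilnox"; step two turns that into "oxceiln".
(Check on "gradual": → "aadglru" → "ruaadgl" ✓)

oxceiln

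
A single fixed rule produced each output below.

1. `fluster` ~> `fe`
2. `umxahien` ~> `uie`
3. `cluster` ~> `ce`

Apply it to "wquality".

wit

Looking at the pairs, the operation is to swap each adjacent pair of characters (1↔2, 3↔4, ...), then keep one character in every 3, starting at position 2 (positions 2nd, 5th, 8th, ...).
So "wquality" becomes "wit".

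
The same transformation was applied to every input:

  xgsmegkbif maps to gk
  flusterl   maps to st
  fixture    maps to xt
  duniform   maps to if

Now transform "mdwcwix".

The pattern: delete the last 3 characters, then keep only the last 2 characters.
"mdwcwix" → "mdwc" → "wc".

wc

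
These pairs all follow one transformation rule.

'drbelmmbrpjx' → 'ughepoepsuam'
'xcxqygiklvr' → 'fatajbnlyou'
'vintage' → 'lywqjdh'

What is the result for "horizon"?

rklurcq

The pattern: shift every letter 3 places forward in the alphabet (wrapping around), then swap each adjacent pair of characters (1↔2, 3↔4, ...).
For "horizon", step one produces "krulcrq"; step two turns that into "rklurcq".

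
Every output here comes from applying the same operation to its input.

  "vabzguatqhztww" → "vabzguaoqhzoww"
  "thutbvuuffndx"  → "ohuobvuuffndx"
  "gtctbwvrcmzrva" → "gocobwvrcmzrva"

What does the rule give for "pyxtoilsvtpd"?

Looking at the pairs, the operation is to replace every "t" with "o".
Applying that to "pyxtoilsvtpd" gives "pyxooilsvopd".

pyxooilsvopd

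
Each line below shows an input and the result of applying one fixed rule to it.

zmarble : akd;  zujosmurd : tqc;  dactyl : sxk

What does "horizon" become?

ynm

Each output is the input with this applied: shift every letter 1 place backward in the alphabet (wrapping around), then keep only the last 3 characters.
"horizon" → "gnqhynm" → "ynm".
(Check on "dactyl": → "czbsxk" → "sxk" ✓)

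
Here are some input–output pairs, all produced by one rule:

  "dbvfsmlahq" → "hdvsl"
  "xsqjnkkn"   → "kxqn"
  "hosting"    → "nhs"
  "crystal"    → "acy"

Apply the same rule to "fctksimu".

mfts

Looking at the pairs, the operation is to move the last 3 characters to the front (rotate right by 3), then keep every other character starting from the second (positions 2nd, 4th, 6th, ...).
On "fctksimu": the first step gives "imufctks", and the second then gives "mfts".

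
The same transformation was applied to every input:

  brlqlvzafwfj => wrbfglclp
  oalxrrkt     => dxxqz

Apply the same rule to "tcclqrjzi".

In each case the input is transformed by: delete the first 3 characters, then shift every letter 6 places forward in the alphabet (wrapping around).
Applying both steps to "tcclqrjzi": "lqrjzi", then "rwxpfo".

rwxpfo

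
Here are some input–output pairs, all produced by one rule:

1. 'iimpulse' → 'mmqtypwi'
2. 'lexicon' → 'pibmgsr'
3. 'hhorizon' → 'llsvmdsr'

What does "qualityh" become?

uyepmxcl

Looking at the pairs, the operation is to shift every letter 4 places forward in the alphabet (wrapping around).
Applying that to "qualityh" gives "uyepmxcl".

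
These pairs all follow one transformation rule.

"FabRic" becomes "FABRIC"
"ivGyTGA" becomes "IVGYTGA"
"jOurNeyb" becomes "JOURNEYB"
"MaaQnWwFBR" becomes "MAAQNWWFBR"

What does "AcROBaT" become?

The pattern: convert every letter to uppercase.
For "AcROBaT" the result is "ACROBAT".

ACROBAT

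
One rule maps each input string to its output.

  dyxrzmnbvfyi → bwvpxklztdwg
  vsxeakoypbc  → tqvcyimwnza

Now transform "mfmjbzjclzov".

kdkhzxhajxmt

Rule — shift every letter 2 places backward in the alphabet (wrapping around).
So "mfmjbzjclzov" becomes "kdkhzxhajxmt".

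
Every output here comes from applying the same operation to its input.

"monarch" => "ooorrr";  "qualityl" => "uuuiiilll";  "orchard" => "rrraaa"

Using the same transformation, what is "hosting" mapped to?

oooiii

Rule — keep one character in every 3, starting at position 2 (positions 2nd, 5th, 8th, ...), then repeat every character 3 times.
Starting from "hosting": after the first operation, "oi"; after the second, "oooiii".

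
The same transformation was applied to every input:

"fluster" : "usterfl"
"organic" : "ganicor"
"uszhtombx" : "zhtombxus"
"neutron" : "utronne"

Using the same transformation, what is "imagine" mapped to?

What's happening: move the first 2 characters to the end (rotate left by 2).
On "imagine" that produces "agineim".

agineim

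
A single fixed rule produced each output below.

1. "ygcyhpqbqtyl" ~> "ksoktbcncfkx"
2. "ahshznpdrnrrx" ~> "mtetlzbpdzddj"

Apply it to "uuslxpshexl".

ggexjbetqjx

The transformation: shift every letter 12 places forward in the alphabet (wrapping around).
On "uuslxpshexl" that produces "ggexjbetqjx".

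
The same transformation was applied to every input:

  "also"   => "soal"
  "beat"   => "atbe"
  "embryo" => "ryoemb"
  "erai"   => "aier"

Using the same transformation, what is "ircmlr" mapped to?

mlrirc

Rule — swap the front and back halves of the string.
So "ircmlr" becomes "mlrirc".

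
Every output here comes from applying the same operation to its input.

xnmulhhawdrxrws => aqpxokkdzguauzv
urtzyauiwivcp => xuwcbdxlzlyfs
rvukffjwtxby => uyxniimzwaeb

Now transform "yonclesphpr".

What's happening: shift every letter 3 places forward in the alphabet (wrapping around).
"yonclesphpr" → "brqfohvsksu".

brqfohvsksu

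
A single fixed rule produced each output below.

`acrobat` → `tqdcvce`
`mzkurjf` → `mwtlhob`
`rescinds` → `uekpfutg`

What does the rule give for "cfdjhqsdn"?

The rule is to shift every letter 2 places forward in the alphabet (wrapping around), then move the first 2 characters to the end (rotate left by 2).
Starting from "cfdjhqsdn": after the first operation, "ehfljsufp"; after the second, "fljsufpeh".

fljsufpeh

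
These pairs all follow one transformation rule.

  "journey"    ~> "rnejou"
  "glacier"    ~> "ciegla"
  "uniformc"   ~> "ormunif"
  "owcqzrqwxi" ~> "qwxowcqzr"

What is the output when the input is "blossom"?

Each output is the input with this applied: delete the last character, then move the last 3 characters to the front (rotate right by 3).
Applying both steps to "blossom": "blosso", then "ssoblo".
(Check on "uniformc": → "uniform" → "ormunif" ✓)

ssoblo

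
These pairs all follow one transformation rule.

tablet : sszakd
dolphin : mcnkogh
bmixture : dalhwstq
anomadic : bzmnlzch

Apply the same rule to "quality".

xptzkhs

What's happening: move the last character to the front, then shift every letter 1 place backward in the alphabet (wrapping around).
So "quality" becomes "xptzkhs".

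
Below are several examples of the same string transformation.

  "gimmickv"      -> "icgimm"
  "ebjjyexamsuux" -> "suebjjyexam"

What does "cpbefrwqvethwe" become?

thcpbefrwqve

The pattern: delete the last 2 characters, then move the last 2 characters to the front (rotate right by 2).
For "cpbefrwqvethwe", step one produces "cpbefrwqveth"; step two turns that into "thcpbefrwqve".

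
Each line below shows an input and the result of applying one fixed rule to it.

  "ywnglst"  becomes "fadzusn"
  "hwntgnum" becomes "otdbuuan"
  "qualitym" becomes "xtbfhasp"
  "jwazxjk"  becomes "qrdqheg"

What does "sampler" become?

zyhltsw

Each output is the input with this applied: shift every letter 7 places forward in the alphabet (wrapping around), then take characters alternately from the front and the back (1st, last, 2nd, 2nd-last, ...).
Working it through for "sampler": intermediate "zhtwsly", final "zyhltsw".
(Check on "qualitym": → "xbhspaft" → "xtbfhasp" ✓)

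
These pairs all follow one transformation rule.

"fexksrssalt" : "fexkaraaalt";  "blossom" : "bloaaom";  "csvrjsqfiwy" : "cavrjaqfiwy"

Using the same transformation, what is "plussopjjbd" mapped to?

The transformation: replace every "s" with "a".
"plussopjjbd" → "pluaaopjjbd".

pluaaopjjbd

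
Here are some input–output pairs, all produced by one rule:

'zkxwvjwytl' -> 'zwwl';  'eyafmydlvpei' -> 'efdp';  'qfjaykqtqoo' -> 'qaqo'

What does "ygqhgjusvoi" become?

The pattern: keep one character in every 3, starting at position 1 (positions 1st, 4th, 7th, ...).
On "ygqhgjusvoi" that produces "yhuo".

yhuo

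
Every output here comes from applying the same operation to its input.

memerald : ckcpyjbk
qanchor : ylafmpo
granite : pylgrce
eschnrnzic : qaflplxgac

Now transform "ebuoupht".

zsmsnfrc

The transformation: shift every letter 2 places backward in the alphabet (wrapping around), then move the first character to the end.
Starting from "ebuoupht": after the first operation, "czsmsnfr"; after the second, "zsmsnfrc".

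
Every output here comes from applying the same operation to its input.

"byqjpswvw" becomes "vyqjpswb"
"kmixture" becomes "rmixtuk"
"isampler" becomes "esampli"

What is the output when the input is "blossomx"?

mlossob

Rule — delete the last character, then swap the first and last characters.
"blossomx" → "blossom" → "mlossob".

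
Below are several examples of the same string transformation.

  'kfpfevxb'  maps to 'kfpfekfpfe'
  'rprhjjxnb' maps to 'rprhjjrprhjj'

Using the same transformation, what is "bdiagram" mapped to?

bdiagbdiag

Looking at the pairs, the operation is to delete the last 3 characters, then write the whole string twice.
For "bdiagram", step one produces "bdiag"; step two turns that into "bdiagbdiag".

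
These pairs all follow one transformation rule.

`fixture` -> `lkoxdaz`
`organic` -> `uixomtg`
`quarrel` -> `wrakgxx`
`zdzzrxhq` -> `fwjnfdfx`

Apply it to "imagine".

Rule — take characters alternately from the front and the back (1st, last, 2nd, 2nd-last, ...), then shift every letter 6 places forward in the alphabet (wrapping around).
"imagine" → "iemnaig" → "okstgom".
(Check on "zdzzrxhq": → "zqdhzxzr" → "fwjnfdfx" ✓)

okstgom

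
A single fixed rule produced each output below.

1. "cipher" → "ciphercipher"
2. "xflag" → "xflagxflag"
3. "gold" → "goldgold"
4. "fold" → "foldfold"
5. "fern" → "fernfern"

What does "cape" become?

The pattern: write the whole string twice.
Doing the same to "cape": "capecape".

capecape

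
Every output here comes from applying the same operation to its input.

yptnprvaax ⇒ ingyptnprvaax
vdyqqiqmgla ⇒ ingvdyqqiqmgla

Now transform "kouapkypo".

ingkouapkypo

The transformation: prepend "ing".
So "kouapkypo" becomes "ingkouapkypo".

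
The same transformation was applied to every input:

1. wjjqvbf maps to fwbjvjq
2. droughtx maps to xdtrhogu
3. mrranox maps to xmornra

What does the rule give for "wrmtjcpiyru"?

Looking at the pairs, the operation is to reverse the string, then take characters alternately from the front and the back (1st, last, 2nd, 2nd-last, ...).
So "wrmtjcpiyru" becomes "uwrrymitpjc".

uwrrymitpjc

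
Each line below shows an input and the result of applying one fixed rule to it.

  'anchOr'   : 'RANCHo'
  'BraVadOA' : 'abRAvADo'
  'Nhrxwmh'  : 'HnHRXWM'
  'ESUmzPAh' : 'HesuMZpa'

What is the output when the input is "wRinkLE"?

eWrINKl

The pattern: flip the case of every letter, then move the last character to the front.
Starting from "wRinkLE": after the first operation, "WrINKle"; after the second, "eWrINKl".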